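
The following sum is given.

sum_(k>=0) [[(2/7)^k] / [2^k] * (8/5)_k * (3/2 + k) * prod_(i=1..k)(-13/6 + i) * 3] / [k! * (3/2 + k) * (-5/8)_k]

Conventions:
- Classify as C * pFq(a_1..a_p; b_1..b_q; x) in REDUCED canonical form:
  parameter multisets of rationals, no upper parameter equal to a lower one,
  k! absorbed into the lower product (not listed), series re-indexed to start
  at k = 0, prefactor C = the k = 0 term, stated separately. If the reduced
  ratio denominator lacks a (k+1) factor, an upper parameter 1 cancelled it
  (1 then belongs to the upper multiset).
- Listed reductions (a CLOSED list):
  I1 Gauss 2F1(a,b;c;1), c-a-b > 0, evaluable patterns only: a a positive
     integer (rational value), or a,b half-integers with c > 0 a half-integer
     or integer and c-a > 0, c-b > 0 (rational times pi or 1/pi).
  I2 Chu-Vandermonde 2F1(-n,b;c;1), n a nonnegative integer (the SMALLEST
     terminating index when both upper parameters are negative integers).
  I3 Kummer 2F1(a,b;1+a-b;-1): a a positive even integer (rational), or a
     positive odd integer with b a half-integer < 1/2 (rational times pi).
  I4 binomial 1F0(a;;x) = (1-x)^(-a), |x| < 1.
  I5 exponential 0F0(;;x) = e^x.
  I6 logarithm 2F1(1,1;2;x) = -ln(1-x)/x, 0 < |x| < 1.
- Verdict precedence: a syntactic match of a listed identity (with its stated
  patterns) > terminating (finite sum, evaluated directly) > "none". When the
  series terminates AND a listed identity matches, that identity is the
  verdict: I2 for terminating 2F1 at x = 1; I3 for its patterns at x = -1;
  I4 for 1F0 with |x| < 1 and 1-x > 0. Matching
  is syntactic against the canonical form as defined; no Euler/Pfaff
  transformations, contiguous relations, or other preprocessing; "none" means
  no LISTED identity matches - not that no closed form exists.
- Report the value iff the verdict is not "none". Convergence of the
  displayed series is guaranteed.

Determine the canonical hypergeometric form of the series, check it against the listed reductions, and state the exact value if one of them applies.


Canonical form: C = 3 times 2F1 with upper {-7/6, 8/5}, lower {-5/8}, x = 1/7. Verdict: none here - no I1-I6 shape fits x = 1/7 with lower {-5/8}.

Key step: with t_0 = 3, k + 3/2 divides numerator and denominator alike; C = 3, x = 1/7 after cancelling.
Term ratio: r(k) = (1/7) * (k-7/6) (k+8/5) / [(k-5/8) (k+1)] ; factor over Q: parameters, x = (1/7), and C = 3.


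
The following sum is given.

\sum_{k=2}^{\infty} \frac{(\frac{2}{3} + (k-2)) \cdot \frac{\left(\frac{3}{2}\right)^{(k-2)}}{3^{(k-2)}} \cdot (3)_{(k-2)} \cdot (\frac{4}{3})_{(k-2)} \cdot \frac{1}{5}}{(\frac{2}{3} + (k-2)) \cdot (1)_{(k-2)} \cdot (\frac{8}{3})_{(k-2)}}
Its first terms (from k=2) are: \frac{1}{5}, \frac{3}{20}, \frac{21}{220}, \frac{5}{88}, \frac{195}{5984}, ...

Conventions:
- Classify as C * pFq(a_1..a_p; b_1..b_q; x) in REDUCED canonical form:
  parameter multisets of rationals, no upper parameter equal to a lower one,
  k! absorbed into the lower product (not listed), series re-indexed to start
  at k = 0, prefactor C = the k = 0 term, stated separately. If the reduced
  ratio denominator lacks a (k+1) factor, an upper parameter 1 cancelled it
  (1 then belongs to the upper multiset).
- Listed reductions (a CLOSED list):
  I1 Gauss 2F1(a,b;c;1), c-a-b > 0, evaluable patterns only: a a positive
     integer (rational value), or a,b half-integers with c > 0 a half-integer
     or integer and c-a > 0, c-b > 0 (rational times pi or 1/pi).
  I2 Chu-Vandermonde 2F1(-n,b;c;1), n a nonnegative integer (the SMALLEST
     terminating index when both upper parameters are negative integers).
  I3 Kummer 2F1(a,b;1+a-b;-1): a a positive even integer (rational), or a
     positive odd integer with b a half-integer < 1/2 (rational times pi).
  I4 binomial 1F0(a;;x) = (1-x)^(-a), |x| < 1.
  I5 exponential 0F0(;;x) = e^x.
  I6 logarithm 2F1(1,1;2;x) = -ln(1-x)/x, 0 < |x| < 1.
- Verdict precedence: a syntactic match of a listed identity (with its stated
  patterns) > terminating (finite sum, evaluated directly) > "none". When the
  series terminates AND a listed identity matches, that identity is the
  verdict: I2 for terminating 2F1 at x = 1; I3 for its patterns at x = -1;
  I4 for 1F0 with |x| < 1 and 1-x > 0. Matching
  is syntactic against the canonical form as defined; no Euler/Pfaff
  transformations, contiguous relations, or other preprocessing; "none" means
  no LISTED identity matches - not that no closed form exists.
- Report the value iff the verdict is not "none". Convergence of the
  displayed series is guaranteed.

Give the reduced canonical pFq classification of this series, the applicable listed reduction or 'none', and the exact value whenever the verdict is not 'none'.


The tell: from the first term \frac{1}{5}: the two k-th powers (C = 1/5, x = 1/2) combine into one argument.
Term ratio: r(k) = \frac{1}{2} * (k+\frac{4}{3}) (k+3) / [(k+\frac{8}{3}) (k+1)] - rational in k. x = \frac{1}{2}; t_0 = \frac{1}{5}; negate the roots.

The series (x = \frac{1}{2}) is 2F1: upper {\frac{4}{3}, 3}, lower {\frac{8}{3}}, prefactor \frac{1}{5}. Verdict: none. Every listed pattern misses the 2F1 form at \frac{1}{2}, upper {\frac{4}{3}, 3}.


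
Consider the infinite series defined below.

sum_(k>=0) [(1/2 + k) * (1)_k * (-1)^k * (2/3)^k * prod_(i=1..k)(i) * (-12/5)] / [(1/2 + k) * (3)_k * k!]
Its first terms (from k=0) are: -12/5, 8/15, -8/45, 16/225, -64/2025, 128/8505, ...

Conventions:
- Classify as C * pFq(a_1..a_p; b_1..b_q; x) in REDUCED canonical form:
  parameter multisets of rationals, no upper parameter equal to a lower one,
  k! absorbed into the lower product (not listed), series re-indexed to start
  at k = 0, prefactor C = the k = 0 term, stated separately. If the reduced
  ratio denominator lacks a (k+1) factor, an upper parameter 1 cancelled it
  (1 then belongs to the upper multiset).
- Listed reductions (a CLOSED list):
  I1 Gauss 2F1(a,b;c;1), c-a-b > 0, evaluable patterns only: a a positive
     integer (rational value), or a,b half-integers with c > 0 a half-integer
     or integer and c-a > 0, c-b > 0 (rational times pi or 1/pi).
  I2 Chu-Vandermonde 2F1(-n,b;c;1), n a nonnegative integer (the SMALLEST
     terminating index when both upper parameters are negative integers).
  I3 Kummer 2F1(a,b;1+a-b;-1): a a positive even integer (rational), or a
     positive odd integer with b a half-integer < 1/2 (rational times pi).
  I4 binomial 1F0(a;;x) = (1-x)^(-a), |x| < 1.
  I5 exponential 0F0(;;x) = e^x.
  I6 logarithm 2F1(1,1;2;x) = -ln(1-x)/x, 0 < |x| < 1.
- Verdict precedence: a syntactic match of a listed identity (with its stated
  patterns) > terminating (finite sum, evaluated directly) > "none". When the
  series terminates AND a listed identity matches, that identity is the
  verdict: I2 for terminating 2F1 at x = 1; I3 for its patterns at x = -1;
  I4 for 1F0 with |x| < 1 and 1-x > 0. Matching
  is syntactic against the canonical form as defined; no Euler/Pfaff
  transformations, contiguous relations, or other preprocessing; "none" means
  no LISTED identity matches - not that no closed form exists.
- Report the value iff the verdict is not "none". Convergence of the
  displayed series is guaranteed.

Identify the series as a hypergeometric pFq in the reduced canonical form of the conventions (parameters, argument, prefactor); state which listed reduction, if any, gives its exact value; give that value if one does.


Reduced: x = -2/3, 2F1, upper = {1, 1}, lower = {3}, C = -12/5. Verdict: none. No listed pattern accepts 2F1(1, 1; 3; -2/3).

Structural cue: from the first term -12/5: the (-1)^k factor (C = -12/5) folds into the argument's sign.
Term ratio: r(k) = (-2/3) * (k+1) (k+1) / [(k+3) (k+1)] - rational in k. x = (-2/3); t_0 = -12/5; negate the roots.


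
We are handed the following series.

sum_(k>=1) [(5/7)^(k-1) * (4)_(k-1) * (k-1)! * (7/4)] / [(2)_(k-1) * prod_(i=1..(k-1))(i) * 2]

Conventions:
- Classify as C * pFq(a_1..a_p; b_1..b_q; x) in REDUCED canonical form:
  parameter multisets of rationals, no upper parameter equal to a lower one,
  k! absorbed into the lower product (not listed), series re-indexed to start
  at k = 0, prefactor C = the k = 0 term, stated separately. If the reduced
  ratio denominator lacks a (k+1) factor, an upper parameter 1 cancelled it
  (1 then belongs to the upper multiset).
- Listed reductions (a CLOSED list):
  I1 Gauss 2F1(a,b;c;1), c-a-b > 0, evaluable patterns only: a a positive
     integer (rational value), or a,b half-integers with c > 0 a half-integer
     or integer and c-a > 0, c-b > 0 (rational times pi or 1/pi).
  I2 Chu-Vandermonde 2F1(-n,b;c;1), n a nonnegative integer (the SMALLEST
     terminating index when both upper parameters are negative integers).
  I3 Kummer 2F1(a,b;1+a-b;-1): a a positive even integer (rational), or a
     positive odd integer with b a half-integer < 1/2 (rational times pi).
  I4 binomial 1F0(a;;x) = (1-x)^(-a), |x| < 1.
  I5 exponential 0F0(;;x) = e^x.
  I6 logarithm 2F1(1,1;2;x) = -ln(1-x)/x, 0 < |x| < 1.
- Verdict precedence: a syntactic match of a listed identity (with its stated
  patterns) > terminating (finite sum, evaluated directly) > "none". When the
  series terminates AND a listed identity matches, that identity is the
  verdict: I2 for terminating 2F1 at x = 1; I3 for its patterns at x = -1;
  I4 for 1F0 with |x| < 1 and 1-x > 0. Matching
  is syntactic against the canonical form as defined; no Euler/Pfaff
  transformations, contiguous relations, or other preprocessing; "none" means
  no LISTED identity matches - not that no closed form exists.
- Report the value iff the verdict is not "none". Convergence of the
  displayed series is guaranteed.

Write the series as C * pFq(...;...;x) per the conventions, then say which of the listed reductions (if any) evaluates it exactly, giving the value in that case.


The tell: t_0 being 7/8, the factorial ratio (C = 7/8) (k+a-1)!/(a-1)! is a rising factorial (a)_k.
Step ratio: r(k) = (5/7) * (k+1) (k+4) / [(k+2) (k+1)] ; factor over Q: parameters, x = (5/7), and C = 7/8.

With C = 7/8: the canonical form is 2F1(1, 4; 2; 5/7). Verdict: none (x = 5/7): each listed identity misses the multisets {1, 4} ; {2}.


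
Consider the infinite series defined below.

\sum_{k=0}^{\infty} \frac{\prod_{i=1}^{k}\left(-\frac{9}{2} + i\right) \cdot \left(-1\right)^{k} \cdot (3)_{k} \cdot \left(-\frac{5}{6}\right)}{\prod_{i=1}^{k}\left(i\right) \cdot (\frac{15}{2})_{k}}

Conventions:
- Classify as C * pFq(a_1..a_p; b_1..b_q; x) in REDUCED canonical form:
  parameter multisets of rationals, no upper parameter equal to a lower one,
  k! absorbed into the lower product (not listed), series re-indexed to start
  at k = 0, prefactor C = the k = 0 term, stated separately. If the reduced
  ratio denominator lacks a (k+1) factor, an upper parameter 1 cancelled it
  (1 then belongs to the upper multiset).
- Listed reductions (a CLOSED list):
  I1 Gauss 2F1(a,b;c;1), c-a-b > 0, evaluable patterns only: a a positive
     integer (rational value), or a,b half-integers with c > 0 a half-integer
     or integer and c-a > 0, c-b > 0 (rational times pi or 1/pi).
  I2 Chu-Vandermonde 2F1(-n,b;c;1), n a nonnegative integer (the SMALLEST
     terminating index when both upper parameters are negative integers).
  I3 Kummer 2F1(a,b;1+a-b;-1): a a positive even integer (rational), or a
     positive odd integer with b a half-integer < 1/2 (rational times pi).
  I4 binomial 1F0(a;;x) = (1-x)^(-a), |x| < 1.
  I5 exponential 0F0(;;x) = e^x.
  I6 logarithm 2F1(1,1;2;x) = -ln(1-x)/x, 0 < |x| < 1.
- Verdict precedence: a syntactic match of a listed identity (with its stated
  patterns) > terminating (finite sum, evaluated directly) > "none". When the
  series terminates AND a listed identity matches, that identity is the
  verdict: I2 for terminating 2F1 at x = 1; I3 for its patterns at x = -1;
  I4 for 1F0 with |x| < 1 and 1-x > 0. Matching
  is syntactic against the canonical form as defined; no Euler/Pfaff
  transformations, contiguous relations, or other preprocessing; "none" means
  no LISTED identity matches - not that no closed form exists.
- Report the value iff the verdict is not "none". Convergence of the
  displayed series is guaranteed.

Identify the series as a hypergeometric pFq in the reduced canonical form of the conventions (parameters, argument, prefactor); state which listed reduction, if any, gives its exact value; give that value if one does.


Canonical form: C = -\frac{5}{6} times 2F1 with upper {-\frac{7}{2}, 3}, lower {\frac{15}{2}}, x = -1. Verdict: the Kummer evaluation I3 matches (x = -1; c = \frac{15}{2} equals 1+a-b for upper {-\frac{7}{2}, 3}: listed pattern). Hence: \left(-\frac{15015}{16384}\right) \cdot \pi.

Structural cue: t_0 being -\frac{5}{6}, the running product (C = -5/6, x = -1) telescopes to a rising factorial.
Consecutive-term ratio: r(k) = -1 * (k-\frac{7}{2}) (k+3) / [(k+\frac{15}{2}) (k+1)] - rational in k. x = -1; t_0 = -\frac{5}{6}; negate the roots.


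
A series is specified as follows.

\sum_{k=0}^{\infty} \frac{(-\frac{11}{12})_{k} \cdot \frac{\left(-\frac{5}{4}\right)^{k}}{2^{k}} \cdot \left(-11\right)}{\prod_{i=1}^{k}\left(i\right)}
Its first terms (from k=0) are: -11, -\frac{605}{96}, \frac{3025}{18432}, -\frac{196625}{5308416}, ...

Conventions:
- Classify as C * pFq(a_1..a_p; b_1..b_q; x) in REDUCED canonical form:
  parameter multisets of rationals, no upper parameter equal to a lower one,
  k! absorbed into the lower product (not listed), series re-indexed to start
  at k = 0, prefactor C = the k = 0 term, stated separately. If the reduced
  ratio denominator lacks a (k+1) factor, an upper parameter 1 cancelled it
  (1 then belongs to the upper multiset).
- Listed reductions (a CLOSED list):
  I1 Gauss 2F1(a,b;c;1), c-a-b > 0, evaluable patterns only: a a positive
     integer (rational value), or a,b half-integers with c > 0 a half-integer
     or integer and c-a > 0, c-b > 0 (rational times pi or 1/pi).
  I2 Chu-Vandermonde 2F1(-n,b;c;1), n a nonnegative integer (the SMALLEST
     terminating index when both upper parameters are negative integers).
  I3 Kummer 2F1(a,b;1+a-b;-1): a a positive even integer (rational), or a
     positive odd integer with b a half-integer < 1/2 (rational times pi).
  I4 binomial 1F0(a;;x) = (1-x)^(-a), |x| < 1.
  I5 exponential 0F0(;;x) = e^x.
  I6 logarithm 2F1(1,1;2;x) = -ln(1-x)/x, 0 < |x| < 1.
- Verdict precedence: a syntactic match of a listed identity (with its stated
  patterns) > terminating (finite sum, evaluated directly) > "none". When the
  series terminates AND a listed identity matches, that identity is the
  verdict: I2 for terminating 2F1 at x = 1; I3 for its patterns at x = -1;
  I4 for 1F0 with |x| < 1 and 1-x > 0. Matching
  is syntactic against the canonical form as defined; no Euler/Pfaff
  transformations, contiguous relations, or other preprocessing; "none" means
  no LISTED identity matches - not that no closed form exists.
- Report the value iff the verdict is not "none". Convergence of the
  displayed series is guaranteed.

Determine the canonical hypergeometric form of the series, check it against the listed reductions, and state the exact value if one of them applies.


Reduced: x = -\frac{5}{8}, 1F0, upper = {-\frac{11}{12}}, lower = {-}, C = -11. Verdict at x = -\frac{5}{8}: binomial (I4) matches (the 1F0 binomial series: exponent 11/12, x = -\frac{5}{8}). Exact value: \left(-11\right) \cdot \left(\frac{13}{8}\right)^{\frac{11}{12}}.

The tell: t_0 = -11 here, and the two k-th powers (C = -11, x = -5/8) combine into one argument.
Term ratio: r(k) = -\frac{5}{8} * (k-\frac{11}{12}) / [(k+1)] - rational in k. x = -\frac{5}{8}; t_0 = -11; negate the roots.


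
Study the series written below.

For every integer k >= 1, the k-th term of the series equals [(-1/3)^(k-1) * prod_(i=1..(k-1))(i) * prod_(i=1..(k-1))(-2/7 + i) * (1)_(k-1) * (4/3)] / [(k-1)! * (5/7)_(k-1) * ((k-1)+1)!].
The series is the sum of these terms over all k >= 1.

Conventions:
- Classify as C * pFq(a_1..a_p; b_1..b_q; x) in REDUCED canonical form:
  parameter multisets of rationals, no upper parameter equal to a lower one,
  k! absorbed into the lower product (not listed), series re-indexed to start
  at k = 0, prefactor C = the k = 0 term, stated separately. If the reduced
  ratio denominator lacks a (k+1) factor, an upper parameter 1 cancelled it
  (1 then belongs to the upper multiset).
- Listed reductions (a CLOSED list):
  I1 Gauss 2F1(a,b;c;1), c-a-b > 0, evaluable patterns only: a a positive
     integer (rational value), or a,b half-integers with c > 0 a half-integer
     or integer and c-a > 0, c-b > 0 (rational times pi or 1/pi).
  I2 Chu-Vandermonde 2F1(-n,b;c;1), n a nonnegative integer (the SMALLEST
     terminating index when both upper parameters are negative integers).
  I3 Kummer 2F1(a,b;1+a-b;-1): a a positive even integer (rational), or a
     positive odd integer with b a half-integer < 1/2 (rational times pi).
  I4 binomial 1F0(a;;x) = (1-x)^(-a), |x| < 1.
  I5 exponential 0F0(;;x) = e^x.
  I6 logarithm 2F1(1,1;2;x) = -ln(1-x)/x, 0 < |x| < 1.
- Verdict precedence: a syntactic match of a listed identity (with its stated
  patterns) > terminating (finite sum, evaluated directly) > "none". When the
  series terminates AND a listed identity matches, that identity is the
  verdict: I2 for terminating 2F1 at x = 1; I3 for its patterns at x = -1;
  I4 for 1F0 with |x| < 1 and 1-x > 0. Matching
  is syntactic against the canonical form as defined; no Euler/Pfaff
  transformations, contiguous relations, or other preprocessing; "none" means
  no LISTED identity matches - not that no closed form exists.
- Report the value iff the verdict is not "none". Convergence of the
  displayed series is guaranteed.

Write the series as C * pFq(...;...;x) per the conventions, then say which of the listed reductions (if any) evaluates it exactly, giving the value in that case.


The series (x = -1/3) is 2F1: upper {1, 1}, lower {2}, prefactor 4/3. Verdict: this is the logarithmic series (I6) (the logarithm: parameters (1,1;2), x = -1/3). Its exact value is 4 * ln(4/3).

First insight: t_0 = 4/3 here, and the denominator's factorial ratio (C = 4/3) is a lower Pochhammer.
Adjacent-term ratio: r(k) = (-1/3) * (k+1) (k+1) / [(k+2) (k+1)] - rational in k. x = (-1/3); t_0 = 4/3; negate the roots.


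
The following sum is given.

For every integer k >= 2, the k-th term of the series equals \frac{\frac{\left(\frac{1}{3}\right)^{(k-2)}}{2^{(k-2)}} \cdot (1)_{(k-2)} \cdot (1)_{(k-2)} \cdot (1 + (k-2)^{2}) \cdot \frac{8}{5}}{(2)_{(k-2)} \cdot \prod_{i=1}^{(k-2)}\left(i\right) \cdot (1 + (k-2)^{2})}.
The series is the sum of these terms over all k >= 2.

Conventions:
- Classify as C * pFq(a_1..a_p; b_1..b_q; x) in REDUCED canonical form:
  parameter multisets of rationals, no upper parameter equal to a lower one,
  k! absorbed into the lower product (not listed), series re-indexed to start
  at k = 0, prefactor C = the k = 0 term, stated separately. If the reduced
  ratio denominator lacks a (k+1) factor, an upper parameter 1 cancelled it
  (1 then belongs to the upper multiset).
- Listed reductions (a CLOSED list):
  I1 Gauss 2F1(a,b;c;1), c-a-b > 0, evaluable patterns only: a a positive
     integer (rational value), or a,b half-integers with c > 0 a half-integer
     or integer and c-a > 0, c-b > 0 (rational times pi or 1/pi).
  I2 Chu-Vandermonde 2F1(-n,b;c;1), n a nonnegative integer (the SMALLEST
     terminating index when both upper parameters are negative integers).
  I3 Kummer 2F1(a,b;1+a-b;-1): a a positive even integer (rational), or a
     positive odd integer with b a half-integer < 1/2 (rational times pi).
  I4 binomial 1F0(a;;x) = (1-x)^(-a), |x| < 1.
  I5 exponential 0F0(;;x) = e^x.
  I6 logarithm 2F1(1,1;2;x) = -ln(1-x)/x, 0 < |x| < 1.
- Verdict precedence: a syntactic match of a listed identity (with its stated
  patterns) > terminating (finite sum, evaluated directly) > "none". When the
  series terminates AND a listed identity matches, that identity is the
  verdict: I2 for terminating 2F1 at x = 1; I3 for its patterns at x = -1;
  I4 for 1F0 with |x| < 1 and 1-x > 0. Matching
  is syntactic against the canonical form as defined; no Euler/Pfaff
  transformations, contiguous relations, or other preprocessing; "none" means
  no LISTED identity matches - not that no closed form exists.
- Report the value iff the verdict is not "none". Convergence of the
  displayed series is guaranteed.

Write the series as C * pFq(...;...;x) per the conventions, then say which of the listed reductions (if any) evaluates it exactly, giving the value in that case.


Classification (C = \frac{8}{5}): 2F1 with upper {1, 1}, lower {2}, argument x = \frac{1}{6}. Verdict: this is the logarithmic series (I6) (the logarithm: parameters (1,1;2), x = \frac{1}{6}). Sum: \left(-\frac{48}{5}\right) \cdot \ln\left(\frac{5}{6}\right).

First insight: from the first term \frac{8}{5}: the two k-th powers (prefactor 8/5) combine into one argument.
Adjacent-term ratio: r(k) = \frac{1}{6} * (k+1) (k+1) / [(k+2) (k+1)] ; factor over Q: parameters, x = \frac{1}{6}, and C = \frac{8}{5}.


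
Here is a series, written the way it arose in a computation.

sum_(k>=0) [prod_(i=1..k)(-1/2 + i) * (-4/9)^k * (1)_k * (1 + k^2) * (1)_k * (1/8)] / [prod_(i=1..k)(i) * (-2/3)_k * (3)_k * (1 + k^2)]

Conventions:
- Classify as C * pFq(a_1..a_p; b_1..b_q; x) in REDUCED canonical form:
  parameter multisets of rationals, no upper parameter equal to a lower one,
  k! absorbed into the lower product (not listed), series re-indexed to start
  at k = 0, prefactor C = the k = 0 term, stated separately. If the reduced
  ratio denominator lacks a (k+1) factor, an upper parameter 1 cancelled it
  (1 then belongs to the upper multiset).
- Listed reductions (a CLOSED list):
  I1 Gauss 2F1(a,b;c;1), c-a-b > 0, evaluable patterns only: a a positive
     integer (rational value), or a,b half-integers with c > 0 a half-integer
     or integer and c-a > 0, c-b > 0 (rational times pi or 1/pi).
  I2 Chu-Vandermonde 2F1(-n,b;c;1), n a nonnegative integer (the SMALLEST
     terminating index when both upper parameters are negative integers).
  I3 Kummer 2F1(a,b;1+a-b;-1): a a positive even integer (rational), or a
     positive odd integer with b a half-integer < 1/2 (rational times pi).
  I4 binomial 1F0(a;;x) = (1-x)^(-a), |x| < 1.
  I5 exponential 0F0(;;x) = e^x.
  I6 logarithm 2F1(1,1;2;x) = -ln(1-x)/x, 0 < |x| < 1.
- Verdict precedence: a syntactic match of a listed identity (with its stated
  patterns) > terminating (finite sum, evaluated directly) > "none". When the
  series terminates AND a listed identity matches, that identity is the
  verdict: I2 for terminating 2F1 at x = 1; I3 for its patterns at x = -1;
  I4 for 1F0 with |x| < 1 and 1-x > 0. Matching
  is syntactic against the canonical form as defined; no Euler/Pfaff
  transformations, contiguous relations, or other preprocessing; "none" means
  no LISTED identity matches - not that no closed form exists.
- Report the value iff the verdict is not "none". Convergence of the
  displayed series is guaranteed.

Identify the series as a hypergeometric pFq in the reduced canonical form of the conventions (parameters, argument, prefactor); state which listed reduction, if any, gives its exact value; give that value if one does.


Key observation: with t_0 = 1/8, the running product (C = 1/8) telescopes to a rising factorial.
Adjacent-term ratio: r(k) = (-4/9) * (k+1/2) (k+1) (k+1) / [(k-2/3) (k+3) (k+1)] - poly over poly, x = (-4/9) from leading terms; C = 1/8 at k = 0.

The series (x = -4/9) is 3F2: upper {1/2, 1, 1}, lower {-2/3, 3}, prefactor 1/8. Verdict: none. Every listed pattern misses the 3F2 form at -4/9, upper {1/2, 1, 1}.


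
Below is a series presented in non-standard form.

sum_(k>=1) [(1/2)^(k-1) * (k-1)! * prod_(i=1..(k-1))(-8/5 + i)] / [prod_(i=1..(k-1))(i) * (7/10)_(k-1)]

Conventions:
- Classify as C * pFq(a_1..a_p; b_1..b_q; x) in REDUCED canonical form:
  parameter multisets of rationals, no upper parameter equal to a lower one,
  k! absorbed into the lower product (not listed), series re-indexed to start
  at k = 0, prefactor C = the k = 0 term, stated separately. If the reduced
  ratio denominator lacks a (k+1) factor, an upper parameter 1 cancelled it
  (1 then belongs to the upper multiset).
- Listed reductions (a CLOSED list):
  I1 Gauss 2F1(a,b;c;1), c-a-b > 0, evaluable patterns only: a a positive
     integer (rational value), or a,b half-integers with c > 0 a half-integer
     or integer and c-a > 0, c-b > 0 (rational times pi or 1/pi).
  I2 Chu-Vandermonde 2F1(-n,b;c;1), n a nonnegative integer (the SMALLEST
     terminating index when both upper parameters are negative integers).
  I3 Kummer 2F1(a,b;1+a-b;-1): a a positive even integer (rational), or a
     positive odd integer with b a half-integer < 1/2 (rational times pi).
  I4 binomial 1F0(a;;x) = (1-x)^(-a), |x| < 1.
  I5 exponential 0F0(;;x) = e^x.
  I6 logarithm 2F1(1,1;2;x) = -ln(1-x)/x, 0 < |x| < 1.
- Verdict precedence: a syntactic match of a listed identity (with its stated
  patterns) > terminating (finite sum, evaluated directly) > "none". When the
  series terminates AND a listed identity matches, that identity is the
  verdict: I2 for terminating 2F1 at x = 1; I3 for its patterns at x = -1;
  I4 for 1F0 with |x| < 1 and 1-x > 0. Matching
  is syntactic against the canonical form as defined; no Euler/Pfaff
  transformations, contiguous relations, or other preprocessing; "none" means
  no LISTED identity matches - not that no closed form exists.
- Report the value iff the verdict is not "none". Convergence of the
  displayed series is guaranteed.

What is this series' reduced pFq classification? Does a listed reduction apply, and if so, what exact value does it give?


Classification (C = 1): 2F1 with upper {-3/5, 1}, lower {7/10}, argument x = 1/2. Verdict: none - this 2F1 at x = 1/2 matches no listed pattern, and upper {-3/5, 1} holds no stopper.

First insight: x = (1/2) and the factorial ratio (C = 1) (k+a-1)!/(a-1)! is a rising factorial (a)_k.
Consecutive-term ratio: r(k) = (1/2) * (k-3/5) (k+1) / [(k+7/10) (k+1)] ; factor over Q: parameters, x = (1/2), and C = 1.


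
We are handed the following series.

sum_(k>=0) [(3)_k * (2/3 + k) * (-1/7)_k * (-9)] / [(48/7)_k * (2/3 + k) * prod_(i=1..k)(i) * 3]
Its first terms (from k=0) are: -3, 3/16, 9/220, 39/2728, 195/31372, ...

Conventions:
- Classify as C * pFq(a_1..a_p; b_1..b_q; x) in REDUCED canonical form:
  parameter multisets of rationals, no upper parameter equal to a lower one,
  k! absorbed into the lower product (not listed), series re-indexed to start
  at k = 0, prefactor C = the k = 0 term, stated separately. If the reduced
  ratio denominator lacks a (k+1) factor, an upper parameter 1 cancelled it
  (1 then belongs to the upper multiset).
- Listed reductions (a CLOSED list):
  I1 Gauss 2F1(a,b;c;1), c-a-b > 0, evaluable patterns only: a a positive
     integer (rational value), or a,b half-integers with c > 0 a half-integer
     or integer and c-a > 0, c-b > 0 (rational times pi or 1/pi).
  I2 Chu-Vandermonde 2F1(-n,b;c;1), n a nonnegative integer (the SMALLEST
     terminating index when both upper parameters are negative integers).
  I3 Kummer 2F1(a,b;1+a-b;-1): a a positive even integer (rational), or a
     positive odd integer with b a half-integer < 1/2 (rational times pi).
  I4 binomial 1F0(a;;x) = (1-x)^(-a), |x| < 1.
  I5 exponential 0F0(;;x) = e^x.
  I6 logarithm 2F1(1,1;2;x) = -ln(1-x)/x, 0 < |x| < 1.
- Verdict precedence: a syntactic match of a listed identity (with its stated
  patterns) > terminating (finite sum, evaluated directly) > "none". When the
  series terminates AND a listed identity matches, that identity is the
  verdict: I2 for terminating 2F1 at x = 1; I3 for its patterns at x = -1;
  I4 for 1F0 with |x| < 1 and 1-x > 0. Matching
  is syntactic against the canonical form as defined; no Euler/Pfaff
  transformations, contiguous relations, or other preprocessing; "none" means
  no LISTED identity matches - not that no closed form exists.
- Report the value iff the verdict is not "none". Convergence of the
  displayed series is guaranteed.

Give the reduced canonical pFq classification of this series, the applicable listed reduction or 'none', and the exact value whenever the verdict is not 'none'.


x = 1 here; the reduced form reads 2F1, upper {-1/7, 3}, lower {48/7}, C = -3. Verdict: the Gauss summation I1 fires (x = 1: the Gamma ratio telescopes since c-a-b = 4 > 0 and a = 3 in Z>0). Hence: -18819/6860.

First insight: with t_0 = -3, the constant factors (C = -3, x = 1) combine into one prefactor.
Adjacent-term ratio: r(k) = 1 * (k-1/7) (k+3) / [(k+48/7) (k+1)] ; factor over Q: parameters, x = 1, and C = -3.


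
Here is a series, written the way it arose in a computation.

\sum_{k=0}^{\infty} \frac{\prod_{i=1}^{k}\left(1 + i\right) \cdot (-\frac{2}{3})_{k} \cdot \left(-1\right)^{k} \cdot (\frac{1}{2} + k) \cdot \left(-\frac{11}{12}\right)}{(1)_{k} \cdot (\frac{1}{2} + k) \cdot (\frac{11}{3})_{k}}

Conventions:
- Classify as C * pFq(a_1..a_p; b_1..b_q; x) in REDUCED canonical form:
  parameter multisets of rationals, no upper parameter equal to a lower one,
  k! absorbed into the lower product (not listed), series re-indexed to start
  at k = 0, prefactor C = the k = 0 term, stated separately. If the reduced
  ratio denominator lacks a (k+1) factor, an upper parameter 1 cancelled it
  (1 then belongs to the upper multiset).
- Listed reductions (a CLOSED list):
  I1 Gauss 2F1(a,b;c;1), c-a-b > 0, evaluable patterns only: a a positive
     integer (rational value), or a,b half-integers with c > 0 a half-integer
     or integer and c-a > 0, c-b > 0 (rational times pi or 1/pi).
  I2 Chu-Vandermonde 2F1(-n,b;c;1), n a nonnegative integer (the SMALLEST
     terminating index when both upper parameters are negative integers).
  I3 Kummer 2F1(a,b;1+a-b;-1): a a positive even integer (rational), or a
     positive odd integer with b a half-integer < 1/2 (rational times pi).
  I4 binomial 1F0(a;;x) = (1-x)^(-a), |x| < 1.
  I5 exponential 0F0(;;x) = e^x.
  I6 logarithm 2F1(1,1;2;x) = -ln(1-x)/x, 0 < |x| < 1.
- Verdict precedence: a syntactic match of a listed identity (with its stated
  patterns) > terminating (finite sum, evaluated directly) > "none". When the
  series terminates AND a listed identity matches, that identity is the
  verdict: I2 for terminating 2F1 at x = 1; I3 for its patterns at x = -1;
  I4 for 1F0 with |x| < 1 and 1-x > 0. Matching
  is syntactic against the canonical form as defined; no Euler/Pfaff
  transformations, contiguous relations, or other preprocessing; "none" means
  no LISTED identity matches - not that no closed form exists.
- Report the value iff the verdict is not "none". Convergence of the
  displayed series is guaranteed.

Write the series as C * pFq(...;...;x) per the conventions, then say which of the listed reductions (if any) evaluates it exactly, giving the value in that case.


x = -1 here; the reduced form reads 2F1, upper {-\frac{2}{3}, 2}, lower {\frac{11}{3}}, C = -\frac{11}{12}. Verdict: this is Kummer (I3) (x = -1; c = \frac{11}{3} equals 1+a-b for upper {-\frac{2}{3}, 2}: listed pattern). Its exact value is -\frac{11}{9}.

Structural cue: x = -1 and the running product (C = -11/12, x = -1) telescopes to a rising factorial.
Consecutive-term ratio: r(k) = -1 * (k-\frac{2}{3}) (k+2) / [(k+\frac{11}{3}) (k+1)] - rational; roots negated = parameters, x = -1, C = -\frac{11}{12}.


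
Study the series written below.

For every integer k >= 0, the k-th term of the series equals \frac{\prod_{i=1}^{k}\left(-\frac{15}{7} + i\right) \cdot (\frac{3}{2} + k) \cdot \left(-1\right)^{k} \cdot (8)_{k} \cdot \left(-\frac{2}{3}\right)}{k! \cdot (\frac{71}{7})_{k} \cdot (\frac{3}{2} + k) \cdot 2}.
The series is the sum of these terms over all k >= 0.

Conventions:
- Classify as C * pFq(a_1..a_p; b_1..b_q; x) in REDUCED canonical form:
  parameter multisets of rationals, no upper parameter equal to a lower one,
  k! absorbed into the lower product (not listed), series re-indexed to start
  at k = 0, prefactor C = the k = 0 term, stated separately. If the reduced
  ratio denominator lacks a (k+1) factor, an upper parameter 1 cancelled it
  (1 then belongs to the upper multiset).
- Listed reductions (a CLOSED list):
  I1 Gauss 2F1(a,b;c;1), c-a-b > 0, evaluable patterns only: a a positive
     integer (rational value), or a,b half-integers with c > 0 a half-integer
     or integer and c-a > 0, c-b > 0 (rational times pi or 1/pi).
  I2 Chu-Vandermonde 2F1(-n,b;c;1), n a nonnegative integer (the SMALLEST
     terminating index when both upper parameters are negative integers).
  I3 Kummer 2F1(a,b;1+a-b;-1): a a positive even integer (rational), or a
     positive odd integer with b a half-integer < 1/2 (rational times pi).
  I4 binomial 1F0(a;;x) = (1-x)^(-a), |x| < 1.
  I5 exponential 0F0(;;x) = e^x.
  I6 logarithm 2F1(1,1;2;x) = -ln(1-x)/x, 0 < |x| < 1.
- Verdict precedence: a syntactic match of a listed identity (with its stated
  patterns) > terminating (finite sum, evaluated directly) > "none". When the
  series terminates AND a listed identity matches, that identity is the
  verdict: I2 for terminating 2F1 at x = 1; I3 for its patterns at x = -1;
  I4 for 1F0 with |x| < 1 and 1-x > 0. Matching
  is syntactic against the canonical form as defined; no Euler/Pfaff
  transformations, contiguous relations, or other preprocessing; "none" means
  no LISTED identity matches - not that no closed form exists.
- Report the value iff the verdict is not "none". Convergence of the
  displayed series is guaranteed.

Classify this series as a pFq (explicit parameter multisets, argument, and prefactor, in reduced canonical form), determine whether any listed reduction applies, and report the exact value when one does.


Canonical form: C = -\frac{1}{3} times 2F1 with upper {-\frac{8}{7}, 8}, lower {\frac{71}{7}}, x = -1. Verdict at x = -1: the Kummer evaluation I3 matches (x = -1; c = \frac{71}{7} equals 1+a-b for upper {-\frac{8}{7}, 8}: listed pattern). Its exact value is -\frac{32680}{50421}.

The tell: t_0 = -\frac{1}{3} here, and the factor k + 3/2 cancels (top and bottom), leaving C = -1/3.
Ratio: r(k) = -1 * (k-\frac{8}{7}) (k+8) / [(k+\frac{71}{7}) (k+1)] ; factor over Q: parameters, x = -1, and C = -\frac{1}{3}.


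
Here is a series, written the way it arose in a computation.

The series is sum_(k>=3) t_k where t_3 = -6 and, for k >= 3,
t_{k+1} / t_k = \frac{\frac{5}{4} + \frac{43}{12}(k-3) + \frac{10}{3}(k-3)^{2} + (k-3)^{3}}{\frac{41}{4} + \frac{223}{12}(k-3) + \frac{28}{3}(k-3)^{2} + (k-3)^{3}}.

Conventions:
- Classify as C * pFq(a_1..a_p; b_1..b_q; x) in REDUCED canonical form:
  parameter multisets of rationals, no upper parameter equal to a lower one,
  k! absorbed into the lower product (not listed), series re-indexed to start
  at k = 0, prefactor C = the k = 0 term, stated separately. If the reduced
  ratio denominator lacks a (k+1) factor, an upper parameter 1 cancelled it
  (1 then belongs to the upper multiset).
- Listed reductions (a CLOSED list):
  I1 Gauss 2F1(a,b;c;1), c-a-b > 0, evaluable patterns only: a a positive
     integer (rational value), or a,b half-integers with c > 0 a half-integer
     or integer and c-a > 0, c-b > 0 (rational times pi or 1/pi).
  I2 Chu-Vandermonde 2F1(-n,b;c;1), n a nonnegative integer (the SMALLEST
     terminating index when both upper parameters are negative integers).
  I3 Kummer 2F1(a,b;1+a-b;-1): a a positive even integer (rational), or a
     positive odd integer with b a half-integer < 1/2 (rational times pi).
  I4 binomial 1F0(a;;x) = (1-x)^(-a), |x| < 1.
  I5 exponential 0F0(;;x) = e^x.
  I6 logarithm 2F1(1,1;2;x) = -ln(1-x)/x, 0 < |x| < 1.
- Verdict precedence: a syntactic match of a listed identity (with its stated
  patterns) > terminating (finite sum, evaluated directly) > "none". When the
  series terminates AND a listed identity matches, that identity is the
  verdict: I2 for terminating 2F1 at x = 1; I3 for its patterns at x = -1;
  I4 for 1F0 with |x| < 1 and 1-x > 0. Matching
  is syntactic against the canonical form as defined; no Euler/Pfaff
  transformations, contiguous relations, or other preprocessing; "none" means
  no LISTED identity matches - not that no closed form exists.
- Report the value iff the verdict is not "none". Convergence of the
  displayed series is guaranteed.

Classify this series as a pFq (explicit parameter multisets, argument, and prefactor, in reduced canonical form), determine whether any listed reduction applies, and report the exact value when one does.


The series (x = 1) is 2F1: upper {\frac{5}{6}, 1}, lower {\frac{41}{6}}, prefactor -6. Verdict: this is Gauss's theorem (I1) (x = 1: the Gamma ratio telescopes since c-a-b = 5 > 0 and a = 1 in Z>0). Exact value: -7.

Structural cue: with t_0 = -6, the ratio is unreduced: k + 3/2 divides both sides (prefactor -6).
Consecutive-term ratio: r(k) = 1 * (k+\frac{5}{6}) (k+1) / [(k+\frac{41}{6}) (k+1)] - poly over poly, x = 1 from leading terms; C = -6 at k = 0.


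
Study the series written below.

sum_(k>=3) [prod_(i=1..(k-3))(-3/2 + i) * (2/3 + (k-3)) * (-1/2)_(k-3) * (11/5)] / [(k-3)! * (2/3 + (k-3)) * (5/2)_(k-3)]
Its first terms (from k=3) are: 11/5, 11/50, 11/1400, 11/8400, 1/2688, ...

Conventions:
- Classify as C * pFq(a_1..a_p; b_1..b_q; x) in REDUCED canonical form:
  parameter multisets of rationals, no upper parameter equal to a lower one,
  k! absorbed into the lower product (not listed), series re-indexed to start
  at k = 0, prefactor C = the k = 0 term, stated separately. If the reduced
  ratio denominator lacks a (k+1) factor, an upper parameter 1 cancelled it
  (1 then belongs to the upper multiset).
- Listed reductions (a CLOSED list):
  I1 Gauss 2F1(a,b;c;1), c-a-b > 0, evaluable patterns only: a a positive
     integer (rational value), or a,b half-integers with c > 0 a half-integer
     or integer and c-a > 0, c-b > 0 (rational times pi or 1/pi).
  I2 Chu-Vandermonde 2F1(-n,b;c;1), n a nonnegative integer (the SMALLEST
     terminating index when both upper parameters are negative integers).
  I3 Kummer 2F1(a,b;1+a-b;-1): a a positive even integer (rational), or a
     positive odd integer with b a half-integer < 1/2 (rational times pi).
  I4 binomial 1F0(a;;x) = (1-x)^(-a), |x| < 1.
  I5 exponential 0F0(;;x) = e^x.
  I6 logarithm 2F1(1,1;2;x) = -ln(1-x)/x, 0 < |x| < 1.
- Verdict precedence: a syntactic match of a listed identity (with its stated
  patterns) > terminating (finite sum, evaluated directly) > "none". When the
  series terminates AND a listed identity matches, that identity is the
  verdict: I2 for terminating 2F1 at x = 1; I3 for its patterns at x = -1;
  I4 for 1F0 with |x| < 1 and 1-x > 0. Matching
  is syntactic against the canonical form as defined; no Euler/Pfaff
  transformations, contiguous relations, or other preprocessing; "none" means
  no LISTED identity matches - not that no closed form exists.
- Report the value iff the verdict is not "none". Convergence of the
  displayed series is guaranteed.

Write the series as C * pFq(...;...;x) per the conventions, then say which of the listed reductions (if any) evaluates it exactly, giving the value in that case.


The tell: x = 1 and the running product (C = 11/5, x = 1) telescopes to a rising factorial.
Step ratio: r(k) = 1 * (k-1/2) (k-1/2) / [(k+5/2) (k+1)] - poly over poly, x = 1 from leading terms; C = 11/5 at k = 0.

Canonical form: C = 11/5 times 2F1 with upper {-1/2, -1/2}, lower {5/2}, x = 1. Verdict: this is Gauss's theorem I1 (half-integer case) (x = 1; upper {-1/2, -1/2} half-integers, c = 5/2 in the evaluable pattern). Value: (99/128) * pi.


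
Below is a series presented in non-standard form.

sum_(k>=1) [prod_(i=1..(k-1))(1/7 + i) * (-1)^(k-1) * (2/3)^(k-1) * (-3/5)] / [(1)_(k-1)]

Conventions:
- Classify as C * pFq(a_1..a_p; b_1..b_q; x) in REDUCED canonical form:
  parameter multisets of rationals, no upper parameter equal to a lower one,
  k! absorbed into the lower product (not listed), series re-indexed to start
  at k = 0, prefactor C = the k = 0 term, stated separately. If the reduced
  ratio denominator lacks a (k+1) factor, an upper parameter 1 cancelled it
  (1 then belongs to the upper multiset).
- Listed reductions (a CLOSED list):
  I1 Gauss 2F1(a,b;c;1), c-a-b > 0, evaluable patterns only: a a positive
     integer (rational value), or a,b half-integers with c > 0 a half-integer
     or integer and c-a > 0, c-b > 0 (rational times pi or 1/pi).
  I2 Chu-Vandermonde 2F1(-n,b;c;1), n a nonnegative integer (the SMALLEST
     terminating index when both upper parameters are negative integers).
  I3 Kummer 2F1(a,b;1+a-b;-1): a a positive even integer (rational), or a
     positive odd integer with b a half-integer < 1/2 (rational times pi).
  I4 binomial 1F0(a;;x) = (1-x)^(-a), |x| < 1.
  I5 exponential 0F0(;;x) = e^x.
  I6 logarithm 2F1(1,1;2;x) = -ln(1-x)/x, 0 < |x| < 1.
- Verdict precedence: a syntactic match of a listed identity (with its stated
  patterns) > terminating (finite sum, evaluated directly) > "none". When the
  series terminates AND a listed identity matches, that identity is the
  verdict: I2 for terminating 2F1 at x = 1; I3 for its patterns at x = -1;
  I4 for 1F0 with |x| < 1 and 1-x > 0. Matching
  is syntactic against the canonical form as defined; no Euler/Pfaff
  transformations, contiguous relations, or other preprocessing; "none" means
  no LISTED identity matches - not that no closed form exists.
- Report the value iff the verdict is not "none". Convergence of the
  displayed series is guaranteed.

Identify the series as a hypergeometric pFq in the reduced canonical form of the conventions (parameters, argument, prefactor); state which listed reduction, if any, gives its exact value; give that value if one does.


Structural cue: x = (-2/3) and the (-1)^k factor (C = -3/5, x = -2/3) folds into the argument's sign.
Ratio: r(k) = (-2/3) * (k+8/7) / [(k+1)] - rational in k. x = (-2/3); t_0 = -3/5; negate the roots.

With C = -3/5: the canonical form is 1F0(8/7; -; -2/3). Verdict: binomial (I4) fires (the 1F0 binomial series: exponent -8/7, x = -2/3). Value: (-3/5) * (5/3)^(-8/7).
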